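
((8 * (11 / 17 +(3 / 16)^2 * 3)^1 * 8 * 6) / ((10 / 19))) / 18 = 12445 / 408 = 30.50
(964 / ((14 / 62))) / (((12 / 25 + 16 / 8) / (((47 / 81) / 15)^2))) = 1064738 / 413343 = 2.58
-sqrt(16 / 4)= -2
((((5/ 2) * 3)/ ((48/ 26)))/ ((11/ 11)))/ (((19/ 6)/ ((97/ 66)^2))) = 611585/ 220704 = 2.77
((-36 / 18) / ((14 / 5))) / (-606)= 5 / 4242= 0.00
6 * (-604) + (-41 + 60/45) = -3663.67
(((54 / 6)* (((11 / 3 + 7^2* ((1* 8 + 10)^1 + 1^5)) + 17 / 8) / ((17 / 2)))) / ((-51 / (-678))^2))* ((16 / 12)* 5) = 1168676.68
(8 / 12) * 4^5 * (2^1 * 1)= 4096 / 3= 1365.33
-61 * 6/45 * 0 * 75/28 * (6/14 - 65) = 0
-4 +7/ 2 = -1/ 2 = -0.50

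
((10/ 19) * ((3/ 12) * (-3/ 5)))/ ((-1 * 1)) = 3/ 38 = 0.08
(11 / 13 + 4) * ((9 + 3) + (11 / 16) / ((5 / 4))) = 15813 / 260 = 60.82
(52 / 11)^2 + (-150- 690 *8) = -683366 / 121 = -5647.65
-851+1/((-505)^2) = -217026274/255025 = -851.00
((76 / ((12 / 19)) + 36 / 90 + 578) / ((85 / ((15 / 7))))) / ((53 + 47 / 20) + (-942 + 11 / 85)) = -41924 / 2109919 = -0.02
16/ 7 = 2.29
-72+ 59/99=-71.40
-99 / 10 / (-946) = 9 / 860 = 0.01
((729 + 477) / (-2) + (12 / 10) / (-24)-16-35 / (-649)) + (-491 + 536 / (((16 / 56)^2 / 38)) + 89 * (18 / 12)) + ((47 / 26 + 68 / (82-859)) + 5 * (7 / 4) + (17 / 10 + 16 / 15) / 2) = 6517352633255 / 26222196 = 248543.36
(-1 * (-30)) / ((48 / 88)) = 55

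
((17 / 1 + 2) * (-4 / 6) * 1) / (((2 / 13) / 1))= -247 / 3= -82.33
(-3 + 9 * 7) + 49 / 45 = 61.09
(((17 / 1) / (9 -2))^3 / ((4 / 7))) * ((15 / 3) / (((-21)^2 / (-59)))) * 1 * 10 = -7246675 / 43218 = -167.68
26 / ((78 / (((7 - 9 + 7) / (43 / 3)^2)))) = 15 / 1849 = 0.01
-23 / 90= -0.26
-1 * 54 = -54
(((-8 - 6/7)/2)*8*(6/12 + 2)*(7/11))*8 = -4960/11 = -450.91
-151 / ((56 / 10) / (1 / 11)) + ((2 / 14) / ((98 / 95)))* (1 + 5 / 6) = -49745 / 22638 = -2.20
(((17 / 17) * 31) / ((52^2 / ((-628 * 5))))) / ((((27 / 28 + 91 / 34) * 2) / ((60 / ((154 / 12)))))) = -74465100 / 3221647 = -23.11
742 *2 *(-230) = -341320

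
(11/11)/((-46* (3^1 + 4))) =-1/322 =-0.00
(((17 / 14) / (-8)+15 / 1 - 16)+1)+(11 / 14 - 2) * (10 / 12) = -391 / 336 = -1.16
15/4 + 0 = 15/4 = 3.75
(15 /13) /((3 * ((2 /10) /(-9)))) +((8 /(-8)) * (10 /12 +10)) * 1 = -2195 /78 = -28.14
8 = 8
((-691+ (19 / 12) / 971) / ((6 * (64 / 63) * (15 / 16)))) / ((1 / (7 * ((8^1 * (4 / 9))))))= -394524137 / 131085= -3009.68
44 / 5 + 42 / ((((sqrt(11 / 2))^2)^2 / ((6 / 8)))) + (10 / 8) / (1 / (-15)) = -21559 / 2420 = -8.91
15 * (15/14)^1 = 225/14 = 16.07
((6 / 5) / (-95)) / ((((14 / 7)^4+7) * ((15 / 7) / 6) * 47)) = -0.00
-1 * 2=-2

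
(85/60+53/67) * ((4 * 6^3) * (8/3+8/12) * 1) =6358.21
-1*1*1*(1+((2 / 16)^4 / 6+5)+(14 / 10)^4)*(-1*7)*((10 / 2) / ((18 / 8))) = 1058173207 / 6912000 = 153.09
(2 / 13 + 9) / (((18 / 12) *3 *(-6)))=-119 / 351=-0.34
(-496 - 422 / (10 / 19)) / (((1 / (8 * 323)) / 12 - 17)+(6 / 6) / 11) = 2213320032 / 28837385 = 76.75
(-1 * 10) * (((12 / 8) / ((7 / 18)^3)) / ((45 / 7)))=-1944 / 49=-39.67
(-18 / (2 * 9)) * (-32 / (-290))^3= -4096 / 3048625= -0.00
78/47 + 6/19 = 1764/893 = 1.98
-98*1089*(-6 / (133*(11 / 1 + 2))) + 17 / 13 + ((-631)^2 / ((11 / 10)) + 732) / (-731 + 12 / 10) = -1242512509 / 9914333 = -125.32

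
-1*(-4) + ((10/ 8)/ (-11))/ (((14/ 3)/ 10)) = 3.76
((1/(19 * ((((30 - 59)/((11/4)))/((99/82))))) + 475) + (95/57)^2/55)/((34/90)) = 42497650145/33796136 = 1257.47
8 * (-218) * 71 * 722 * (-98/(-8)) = -1095161368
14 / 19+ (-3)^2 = 185 / 19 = 9.74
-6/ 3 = -2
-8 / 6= -4 / 3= -1.33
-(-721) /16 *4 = 721 /4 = 180.25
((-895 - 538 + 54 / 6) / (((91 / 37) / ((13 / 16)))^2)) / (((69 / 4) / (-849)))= 34481003 / 4508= 7648.85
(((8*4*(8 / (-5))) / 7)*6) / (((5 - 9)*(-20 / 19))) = -1824 / 175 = -10.42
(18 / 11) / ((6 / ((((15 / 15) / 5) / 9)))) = 1 / 165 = 0.01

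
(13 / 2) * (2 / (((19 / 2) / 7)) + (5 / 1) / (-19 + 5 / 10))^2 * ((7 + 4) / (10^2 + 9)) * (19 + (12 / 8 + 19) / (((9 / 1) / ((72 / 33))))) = 1226617938 / 53868781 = 22.77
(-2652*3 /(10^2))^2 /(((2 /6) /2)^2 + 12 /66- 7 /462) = 142420356 /4375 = 32553.22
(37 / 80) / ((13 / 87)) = 3219 / 1040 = 3.10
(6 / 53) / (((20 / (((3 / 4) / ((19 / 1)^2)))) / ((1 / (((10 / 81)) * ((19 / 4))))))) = 729 / 36352700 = 0.00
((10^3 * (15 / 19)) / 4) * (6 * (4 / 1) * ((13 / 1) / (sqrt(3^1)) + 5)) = 450000 / 19 + 390000 * sqrt(3) / 19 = 59236.83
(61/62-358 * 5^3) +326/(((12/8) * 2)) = -8303105/186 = -44640.35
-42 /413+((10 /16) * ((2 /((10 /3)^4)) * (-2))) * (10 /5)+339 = 39985221 /118000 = 338.86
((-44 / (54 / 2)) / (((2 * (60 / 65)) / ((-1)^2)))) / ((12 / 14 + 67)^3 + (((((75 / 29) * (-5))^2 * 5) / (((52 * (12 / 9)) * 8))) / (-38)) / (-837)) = -40429164840064 / 14310686109862546875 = -0.00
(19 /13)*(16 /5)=304 /65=4.68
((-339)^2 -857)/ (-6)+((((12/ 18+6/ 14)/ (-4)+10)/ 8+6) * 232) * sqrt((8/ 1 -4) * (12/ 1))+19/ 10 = -570263/ 30+140621 * sqrt(3)/ 21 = -7410.54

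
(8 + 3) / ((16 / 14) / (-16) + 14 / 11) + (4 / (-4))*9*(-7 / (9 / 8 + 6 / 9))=352562 / 7955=44.32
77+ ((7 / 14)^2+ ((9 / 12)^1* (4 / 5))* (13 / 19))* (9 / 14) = 411899 / 5320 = 77.42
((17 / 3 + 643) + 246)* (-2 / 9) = -5368 / 27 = -198.81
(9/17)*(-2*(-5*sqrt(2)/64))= 45*sqrt(2)/544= 0.12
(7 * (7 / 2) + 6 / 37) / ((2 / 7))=12775 / 148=86.32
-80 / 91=-0.88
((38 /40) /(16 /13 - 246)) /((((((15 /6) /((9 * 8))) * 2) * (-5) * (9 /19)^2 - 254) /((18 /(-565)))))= -1605006 /3298015759775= -0.00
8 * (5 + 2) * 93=5208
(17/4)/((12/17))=289/48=6.02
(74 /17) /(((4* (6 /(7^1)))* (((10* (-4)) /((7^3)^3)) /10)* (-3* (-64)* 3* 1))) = -10451584213 /470016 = -22236.66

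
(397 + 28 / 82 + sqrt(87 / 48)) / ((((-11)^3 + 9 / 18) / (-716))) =358 * sqrt(29) / 2661 + 23328712 / 109101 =214.55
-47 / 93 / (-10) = 47 / 930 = 0.05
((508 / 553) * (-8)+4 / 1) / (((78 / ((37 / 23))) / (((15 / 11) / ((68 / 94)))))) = -4025785 / 30919889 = -0.13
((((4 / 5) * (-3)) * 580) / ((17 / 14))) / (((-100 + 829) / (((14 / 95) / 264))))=-11368 / 12950685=-0.00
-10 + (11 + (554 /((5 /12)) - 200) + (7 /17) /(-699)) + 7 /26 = 1746954569 /1544790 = 1130.87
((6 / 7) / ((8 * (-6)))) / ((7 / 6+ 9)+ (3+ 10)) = -3 / 3892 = -0.00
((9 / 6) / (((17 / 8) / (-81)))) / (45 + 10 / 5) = -972 / 799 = -1.22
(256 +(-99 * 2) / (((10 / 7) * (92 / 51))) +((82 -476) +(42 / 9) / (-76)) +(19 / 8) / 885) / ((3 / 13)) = -576216485 / 618792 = -931.20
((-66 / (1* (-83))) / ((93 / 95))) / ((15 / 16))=6688 / 7719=0.87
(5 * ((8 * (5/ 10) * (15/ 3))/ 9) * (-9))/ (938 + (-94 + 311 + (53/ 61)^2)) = -93025/ 1075141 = -0.09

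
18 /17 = 1.06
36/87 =12/29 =0.41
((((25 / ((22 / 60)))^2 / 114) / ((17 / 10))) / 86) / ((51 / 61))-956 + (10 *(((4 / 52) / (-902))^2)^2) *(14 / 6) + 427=-3539911587249317833653973 / 6695927115207431419032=-528.67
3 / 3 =1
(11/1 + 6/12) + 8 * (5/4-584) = -9301/2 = -4650.50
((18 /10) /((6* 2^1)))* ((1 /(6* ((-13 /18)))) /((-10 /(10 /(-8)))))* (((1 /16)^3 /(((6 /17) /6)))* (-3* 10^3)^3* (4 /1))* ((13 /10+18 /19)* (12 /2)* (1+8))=3720804609375 /15808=235374785.51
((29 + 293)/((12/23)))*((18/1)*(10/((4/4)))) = 111090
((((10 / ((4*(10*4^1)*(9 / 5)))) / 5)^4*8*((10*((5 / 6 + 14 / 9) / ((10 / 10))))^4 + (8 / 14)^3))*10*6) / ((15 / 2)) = 732905884279 / 15119385910272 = 0.05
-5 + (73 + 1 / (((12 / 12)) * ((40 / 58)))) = 1389 / 20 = 69.45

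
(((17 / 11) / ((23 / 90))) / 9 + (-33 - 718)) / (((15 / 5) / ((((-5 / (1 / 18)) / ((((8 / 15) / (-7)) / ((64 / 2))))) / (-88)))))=298986975 / 2783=107433.34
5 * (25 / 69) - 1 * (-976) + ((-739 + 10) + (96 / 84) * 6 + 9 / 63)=17651 / 69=255.81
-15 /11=-1.36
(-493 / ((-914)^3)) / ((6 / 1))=493 / 4581311664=0.00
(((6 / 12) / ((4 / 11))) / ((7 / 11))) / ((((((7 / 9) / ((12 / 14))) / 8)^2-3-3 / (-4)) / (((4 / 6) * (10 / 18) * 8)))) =-8363520 / 2922521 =-2.86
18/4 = 9/2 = 4.50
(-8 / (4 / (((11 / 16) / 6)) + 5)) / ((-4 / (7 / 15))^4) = -26411 / 711180000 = -0.00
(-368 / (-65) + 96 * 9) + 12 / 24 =113121 / 130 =870.16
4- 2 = 2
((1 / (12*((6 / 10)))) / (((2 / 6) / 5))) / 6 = 25 / 72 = 0.35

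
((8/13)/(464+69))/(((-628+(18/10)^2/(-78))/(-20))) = 8000/217584991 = 0.00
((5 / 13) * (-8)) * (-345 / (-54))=-2300 / 117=-19.66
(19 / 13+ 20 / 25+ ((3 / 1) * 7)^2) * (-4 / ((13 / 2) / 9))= -2454.99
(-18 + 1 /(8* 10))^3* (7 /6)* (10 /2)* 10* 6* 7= -146008608431 /10240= -14258653.17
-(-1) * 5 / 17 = 5 / 17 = 0.29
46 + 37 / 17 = 819 / 17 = 48.18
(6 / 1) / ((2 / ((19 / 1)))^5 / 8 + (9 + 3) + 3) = 0.40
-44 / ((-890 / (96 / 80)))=132 / 2225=0.06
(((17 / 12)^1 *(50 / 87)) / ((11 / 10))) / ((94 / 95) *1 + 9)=201875 / 2724579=0.07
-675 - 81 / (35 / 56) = -4023 / 5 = -804.60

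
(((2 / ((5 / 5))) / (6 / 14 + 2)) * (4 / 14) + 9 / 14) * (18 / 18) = 209 / 238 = 0.88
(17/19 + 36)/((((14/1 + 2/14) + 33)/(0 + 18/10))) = 14721/10450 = 1.41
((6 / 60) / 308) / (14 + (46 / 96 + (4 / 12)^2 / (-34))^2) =749088 / 32823206185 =0.00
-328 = -328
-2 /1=-2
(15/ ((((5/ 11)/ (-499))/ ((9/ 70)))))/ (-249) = 49401/ 5810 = 8.50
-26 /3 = -8.67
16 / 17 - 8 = -120 / 17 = -7.06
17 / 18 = 0.94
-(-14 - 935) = 949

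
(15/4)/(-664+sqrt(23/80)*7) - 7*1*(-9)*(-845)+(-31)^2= -614577695574/11756851 - 35*sqrt(115)/11756851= -52274.01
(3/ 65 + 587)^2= 1456032964/ 4225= 344623.19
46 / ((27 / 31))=1426 / 27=52.81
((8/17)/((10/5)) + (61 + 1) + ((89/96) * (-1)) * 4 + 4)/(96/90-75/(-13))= 1658215/181288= 9.15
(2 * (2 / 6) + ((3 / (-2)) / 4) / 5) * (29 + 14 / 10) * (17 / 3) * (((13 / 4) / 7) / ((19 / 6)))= 15691 / 1050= 14.94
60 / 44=15 / 11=1.36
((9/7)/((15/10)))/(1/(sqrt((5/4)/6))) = sqrt(30)/14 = 0.39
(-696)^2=484416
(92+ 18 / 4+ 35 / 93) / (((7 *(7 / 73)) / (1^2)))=1315387 / 9114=144.33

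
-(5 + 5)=-10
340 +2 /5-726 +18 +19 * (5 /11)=-358.96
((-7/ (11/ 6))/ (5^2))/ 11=-42/ 3025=-0.01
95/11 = 8.64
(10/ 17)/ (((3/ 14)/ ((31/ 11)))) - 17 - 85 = -52882/ 561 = -94.26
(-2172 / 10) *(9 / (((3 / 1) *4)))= -1629 / 10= -162.90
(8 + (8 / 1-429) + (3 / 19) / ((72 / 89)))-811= -558055 / 456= -1223.80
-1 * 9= -9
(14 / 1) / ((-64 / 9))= -63 / 32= -1.97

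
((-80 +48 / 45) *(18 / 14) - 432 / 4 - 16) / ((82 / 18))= -71028 / 1435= -49.50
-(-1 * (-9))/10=-9/10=-0.90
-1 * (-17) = 17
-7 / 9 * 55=-385 / 9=-42.78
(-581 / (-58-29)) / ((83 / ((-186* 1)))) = -434 / 29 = -14.97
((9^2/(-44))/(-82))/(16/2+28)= 9/14432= 0.00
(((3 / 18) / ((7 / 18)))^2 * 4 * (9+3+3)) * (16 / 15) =576 / 49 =11.76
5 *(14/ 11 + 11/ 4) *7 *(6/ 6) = 6195/ 44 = 140.80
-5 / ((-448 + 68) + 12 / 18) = 15 / 1138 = 0.01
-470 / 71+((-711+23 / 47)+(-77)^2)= 17392009 / 3337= 5211.87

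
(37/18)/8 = 37/144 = 0.26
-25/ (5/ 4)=-20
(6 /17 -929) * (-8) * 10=1262960 /17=74291.76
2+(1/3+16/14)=73/21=3.48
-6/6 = -1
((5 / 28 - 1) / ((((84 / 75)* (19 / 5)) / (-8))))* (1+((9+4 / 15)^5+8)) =596800309351 / 5655825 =105519.59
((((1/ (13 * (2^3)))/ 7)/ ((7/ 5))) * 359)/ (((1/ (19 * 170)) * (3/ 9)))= 8696775/ 2548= 3413.18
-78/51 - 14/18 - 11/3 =-914/153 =-5.97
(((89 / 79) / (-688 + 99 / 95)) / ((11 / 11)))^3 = -604422796375 / 137038452765247041659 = -0.00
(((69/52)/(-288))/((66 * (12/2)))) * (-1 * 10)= 115/988416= 0.00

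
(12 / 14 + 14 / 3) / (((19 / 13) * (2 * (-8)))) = -377 / 1596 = -0.24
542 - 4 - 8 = 530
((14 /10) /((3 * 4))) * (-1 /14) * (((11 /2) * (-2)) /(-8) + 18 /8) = -29 /960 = -0.03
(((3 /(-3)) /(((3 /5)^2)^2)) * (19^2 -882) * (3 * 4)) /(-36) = -325625 /243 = -1340.02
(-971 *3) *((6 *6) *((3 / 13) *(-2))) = 629208 / 13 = 48400.62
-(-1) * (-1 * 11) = -11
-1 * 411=-411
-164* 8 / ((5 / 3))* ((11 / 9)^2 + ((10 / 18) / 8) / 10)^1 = -31898 / 27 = -1181.41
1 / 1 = 1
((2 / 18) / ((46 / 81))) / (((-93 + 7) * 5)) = -9 / 19780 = -0.00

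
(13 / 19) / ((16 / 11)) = 0.47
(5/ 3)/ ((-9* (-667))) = 5/ 18009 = 0.00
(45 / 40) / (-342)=-0.00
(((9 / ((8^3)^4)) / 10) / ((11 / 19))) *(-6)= -513 / 3779571220480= -0.00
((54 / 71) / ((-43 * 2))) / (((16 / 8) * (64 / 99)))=-2673 / 390784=-0.01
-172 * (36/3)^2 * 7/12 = -14448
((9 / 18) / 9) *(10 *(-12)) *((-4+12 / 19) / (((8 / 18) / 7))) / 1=6720 / 19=353.68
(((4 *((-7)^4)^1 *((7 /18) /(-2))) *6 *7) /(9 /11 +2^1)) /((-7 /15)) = 1848770 /31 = 59637.74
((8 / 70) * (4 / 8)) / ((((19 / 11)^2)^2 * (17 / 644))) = 2693944 / 11077285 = 0.24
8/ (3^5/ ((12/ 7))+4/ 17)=544/ 9655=0.06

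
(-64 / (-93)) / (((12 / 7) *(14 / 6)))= 16 / 93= 0.17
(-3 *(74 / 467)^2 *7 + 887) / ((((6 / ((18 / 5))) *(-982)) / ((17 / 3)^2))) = -55872354683 / 3212450970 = -17.39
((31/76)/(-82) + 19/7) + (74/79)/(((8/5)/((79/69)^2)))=722098541/207693864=3.48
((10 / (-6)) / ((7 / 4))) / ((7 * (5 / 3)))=-4 / 49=-0.08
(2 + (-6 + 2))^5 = -32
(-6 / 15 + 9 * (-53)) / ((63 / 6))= -45.47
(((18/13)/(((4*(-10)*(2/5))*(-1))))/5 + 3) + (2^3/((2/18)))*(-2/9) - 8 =-10911/520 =-20.98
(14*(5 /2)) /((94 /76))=28.30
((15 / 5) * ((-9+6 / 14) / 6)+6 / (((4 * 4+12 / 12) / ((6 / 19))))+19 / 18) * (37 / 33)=-4696225 / 1343034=-3.50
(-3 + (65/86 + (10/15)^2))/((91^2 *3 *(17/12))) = -0.00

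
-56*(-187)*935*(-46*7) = -3152805040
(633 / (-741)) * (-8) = 1688 / 247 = 6.83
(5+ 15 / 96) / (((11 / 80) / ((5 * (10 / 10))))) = 375 / 2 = 187.50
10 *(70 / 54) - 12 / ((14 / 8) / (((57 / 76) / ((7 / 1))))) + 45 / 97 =12.69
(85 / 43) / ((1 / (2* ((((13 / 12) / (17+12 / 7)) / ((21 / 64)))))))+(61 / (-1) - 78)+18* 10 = 2113937 / 50697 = 41.70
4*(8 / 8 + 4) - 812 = -792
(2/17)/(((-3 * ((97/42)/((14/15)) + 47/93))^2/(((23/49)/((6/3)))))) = 17328752/50155720313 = 0.00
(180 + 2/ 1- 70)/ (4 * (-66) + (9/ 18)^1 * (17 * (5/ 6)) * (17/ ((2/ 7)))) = 2688/ 3779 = 0.71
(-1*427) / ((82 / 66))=-14091 / 41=-343.68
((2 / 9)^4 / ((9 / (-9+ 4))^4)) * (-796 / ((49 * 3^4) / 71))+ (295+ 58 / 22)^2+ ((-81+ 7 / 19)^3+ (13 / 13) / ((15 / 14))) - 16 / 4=-435637.97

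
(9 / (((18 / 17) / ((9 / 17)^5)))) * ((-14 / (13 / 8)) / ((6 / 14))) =-7715736 / 1085773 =-7.11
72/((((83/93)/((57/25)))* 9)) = 42408/2075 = 20.44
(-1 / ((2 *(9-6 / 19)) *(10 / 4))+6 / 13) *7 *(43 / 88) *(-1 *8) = -1415603 / 117975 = -12.00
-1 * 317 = -317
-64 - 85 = -149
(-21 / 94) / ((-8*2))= 21 / 1504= 0.01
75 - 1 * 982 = -907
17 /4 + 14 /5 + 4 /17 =2477 /340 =7.29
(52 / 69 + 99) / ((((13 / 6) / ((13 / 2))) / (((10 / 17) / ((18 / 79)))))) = 2718785 / 3519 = 772.60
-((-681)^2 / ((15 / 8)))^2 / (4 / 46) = -17588295458784 / 25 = -703531818351.36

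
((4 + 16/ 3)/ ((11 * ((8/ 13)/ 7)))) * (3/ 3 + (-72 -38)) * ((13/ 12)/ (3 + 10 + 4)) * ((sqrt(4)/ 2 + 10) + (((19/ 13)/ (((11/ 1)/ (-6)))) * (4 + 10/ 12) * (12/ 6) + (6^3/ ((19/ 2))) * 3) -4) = -12734637097/ 2813976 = -4525.50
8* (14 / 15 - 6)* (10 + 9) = -11552 / 15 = -770.13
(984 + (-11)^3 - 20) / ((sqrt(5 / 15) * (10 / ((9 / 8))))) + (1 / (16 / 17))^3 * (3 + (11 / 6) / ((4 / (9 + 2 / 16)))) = 6775027 / 786432 - 3303 * sqrt(3) / 80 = -62.90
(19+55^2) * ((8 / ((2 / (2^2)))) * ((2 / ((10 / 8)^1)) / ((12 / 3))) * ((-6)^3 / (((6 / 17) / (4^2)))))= -953819136 / 5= -190763827.20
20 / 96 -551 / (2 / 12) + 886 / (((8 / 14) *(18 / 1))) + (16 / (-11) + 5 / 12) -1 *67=-2603851 / 792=-3287.69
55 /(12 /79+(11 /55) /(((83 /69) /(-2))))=-1803175 /5922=-304.49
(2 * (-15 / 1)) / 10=-3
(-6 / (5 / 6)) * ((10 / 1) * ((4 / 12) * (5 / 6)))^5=-7812500 / 6561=-1190.75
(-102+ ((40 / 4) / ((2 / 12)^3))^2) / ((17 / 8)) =37323984 / 17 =2195528.47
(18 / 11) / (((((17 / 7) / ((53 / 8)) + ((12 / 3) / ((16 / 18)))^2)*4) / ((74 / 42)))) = 11766 / 336545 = 0.03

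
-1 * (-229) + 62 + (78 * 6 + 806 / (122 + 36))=764.10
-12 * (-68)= 816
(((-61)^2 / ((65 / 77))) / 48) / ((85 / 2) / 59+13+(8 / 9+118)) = 50713509 / 73232120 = 0.69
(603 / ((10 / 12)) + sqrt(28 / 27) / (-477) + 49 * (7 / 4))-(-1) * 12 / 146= 1181771 / 1460-2 * sqrt(21) / 4293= 809.43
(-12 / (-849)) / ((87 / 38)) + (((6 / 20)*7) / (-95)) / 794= 0.01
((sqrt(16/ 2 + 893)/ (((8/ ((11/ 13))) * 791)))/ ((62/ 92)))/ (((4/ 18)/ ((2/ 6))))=759 * sqrt(901)/ 2550184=0.01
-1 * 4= -4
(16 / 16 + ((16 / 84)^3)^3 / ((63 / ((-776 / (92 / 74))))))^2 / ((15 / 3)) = 264917856013612095644313025205 / 1324597942596936323061692065161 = 0.20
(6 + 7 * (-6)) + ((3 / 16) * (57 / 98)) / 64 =-3612501 / 100352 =-36.00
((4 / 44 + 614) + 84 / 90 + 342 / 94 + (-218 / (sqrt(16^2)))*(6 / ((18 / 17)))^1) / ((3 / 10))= 11197273 / 6204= 1804.85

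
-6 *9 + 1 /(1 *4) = -215 /4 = -53.75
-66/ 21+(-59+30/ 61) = -26325/ 427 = -61.65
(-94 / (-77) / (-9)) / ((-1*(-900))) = -47 / 311850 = -0.00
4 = 4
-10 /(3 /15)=-50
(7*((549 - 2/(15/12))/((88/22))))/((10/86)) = 823837/100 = 8238.37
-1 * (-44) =44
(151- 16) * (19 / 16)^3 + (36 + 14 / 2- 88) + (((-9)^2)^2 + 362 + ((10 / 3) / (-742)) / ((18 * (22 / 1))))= 3206249198191 / 451325952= 7104.07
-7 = -7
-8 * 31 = -248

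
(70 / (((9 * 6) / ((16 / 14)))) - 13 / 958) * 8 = 151876 / 12933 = 11.74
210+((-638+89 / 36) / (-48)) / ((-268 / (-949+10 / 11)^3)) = 25951783342531771 / 616391424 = 42102765.11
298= 298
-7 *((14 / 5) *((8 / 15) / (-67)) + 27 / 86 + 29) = -88608751 / 432150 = -205.04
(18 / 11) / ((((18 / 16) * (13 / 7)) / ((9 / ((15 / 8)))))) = 2688 / 715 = 3.76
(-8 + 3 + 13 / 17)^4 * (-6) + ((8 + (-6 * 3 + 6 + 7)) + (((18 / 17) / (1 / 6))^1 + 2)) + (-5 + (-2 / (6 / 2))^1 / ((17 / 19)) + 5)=-481071475 / 250563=-1919.96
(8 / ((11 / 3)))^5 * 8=63700992 / 161051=395.53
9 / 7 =1.29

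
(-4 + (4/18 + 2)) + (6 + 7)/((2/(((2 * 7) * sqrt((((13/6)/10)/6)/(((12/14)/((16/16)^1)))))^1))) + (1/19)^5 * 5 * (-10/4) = -79235393/44569782 + 91 * sqrt(1365)/180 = 16.90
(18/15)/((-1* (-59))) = 6/295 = 0.02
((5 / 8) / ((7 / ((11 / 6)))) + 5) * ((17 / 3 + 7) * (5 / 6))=164825 / 3024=54.51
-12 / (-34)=6 / 17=0.35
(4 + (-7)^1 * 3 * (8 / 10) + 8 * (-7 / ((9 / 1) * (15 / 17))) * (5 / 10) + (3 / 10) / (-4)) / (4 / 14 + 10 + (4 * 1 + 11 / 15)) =-123991 / 113544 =-1.09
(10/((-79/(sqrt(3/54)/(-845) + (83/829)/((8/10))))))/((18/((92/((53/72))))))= -381800/3471023 + 368*sqrt(2)/2122809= -0.11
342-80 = 262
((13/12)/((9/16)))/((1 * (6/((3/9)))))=26/243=0.11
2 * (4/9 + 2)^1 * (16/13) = 704/117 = 6.02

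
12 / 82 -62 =-2536 / 41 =-61.85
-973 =-973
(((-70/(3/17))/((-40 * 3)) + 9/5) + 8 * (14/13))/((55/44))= 32107/2925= 10.98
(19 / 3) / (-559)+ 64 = 107309 / 1677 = 63.99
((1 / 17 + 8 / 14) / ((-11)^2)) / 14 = 75 / 201586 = 0.00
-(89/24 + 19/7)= -1079/168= -6.42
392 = 392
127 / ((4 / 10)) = 635 / 2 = 317.50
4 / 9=0.44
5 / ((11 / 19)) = 95 / 11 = 8.64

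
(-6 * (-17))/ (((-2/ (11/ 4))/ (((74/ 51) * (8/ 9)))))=-1628/ 9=-180.89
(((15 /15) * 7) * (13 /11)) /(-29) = -91 /319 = -0.29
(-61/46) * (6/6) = -61/46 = -1.33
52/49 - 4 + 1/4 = -527/196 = -2.69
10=10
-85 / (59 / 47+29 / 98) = -78302 / 1429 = -54.79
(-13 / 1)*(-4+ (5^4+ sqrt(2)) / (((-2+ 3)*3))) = -7969 / 3 - 13*sqrt(2) / 3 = -2662.46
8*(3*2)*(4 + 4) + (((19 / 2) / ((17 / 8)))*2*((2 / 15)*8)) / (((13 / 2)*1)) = 385.47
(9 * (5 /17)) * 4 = 180 /17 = 10.59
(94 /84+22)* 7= 971 /6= 161.83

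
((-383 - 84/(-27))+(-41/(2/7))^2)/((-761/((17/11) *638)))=-358728985/13698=-26188.42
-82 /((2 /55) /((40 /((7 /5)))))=-451000 /7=-64428.57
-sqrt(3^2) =-3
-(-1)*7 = 7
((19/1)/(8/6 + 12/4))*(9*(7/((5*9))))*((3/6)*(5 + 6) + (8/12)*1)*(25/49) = 3515/182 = 19.31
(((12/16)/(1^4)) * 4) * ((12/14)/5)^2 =108/1225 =0.09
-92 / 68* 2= -2.71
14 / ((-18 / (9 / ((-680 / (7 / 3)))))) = 49 / 2040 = 0.02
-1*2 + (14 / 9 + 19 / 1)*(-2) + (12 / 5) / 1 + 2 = -1742 / 45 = -38.71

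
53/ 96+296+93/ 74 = 1057817/ 3552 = 297.81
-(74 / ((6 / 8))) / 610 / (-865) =148 / 791475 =0.00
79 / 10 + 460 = 4679 / 10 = 467.90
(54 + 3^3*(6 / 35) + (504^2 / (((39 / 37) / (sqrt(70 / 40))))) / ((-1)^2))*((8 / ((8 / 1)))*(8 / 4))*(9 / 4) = 9234 / 35 + 7048944*sqrt(7) / 13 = 1434860.20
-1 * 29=-29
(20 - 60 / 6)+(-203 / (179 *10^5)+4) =250599797 / 17900000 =14.00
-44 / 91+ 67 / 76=2753 / 6916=0.40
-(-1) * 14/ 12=7/ 6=1.17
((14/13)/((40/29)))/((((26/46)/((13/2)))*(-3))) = -4669/1560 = -2.99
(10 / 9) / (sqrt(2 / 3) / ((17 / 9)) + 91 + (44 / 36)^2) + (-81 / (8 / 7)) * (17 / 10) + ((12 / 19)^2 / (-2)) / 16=-28222449947222139 / 234234621876880 - 185895 * sqrt(6) / 8110617101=-120.49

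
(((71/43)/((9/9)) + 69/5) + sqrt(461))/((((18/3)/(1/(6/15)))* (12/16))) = 3322/387 + 5* sqrt(461)/9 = 20.51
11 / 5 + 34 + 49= 426 / 5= 85.20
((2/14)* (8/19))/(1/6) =48/133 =0.36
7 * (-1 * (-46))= 322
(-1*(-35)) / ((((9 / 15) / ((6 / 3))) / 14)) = 4900 / 3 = 1633.33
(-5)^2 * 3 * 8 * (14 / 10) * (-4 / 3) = -1120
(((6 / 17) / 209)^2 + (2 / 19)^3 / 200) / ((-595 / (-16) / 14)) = 1666208 / 509686288375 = 0.00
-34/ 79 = -0.43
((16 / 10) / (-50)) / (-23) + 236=678504 / 2875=236.00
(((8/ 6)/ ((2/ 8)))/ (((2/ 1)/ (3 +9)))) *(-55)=-1760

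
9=9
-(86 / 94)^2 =-1849 / 2209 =-0.84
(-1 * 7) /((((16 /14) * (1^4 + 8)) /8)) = -49 /9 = -5.44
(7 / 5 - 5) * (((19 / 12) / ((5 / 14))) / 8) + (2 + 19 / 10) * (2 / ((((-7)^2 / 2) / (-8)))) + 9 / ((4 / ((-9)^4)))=14757.71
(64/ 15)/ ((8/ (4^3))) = 34.13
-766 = -766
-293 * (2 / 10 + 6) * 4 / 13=-36332 / 65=-558.95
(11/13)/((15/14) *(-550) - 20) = -77/55445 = -0.00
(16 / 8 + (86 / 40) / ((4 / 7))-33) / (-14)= 2179 / 1120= 1.95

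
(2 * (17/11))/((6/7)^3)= 5831/1188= 4.91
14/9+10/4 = 73/18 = 4.06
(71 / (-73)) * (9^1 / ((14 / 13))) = -8307 / 1022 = -8.13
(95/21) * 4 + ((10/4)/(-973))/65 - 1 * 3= 1145635/75894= 15.10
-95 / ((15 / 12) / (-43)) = 3268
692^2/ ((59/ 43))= 20591152/ 59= 349002.58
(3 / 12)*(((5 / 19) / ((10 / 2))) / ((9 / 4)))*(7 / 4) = 0.01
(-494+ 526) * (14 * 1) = 448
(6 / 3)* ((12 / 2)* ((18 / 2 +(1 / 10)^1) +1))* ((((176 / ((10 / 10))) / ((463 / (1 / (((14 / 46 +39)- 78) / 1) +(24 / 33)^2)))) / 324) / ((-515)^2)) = 7295836 / 27049588273125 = 0.00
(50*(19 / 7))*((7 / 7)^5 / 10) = 13.57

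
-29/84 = -0.35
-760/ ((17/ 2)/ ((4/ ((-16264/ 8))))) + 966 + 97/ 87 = 153076681/ 158253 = 967.29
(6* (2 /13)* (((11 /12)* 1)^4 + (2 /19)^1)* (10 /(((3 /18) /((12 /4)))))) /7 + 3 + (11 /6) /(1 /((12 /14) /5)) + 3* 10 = 21815371 /414960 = 52.57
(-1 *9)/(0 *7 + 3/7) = -21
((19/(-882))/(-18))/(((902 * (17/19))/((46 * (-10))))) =-41515/60860646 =-0.00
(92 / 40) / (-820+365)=-23 / 4550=-0.01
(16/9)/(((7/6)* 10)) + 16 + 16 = 32.15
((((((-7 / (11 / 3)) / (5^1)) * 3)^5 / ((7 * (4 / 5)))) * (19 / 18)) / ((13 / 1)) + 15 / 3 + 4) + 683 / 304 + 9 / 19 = 4650952155283 / 397795970000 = 11.69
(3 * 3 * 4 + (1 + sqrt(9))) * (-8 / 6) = -160 / 3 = -53.33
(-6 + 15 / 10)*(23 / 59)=-207 / 118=-1.75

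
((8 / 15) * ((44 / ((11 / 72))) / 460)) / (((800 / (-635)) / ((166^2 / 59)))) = -20997672 / 169625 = -123.79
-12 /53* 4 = -48 /53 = -0.91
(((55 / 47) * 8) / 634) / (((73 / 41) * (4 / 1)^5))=0.00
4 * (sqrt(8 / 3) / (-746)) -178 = -178 -4 * sqrt(6) / 1119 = -178.01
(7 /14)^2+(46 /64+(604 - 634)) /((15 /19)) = -17683 /480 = -36.84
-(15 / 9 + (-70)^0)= -8 / 3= -2.67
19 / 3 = 6.33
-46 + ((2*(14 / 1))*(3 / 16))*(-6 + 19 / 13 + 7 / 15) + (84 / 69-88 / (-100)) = -975929 / 14950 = -65.28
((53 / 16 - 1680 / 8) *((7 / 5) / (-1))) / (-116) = -23149 / 9280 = -2.49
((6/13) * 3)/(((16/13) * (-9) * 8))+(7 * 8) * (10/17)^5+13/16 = 430812707/90870848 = 4.74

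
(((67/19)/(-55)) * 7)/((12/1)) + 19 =237791/12540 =18.96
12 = 12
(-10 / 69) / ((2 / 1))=-5 / 69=-0.07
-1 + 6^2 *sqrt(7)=-1 + 36 *sqrt(7)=94.25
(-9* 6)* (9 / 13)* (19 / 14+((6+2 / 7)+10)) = -4617 / 7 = -659.57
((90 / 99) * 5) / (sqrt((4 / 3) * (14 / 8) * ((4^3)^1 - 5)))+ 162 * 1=50 * sqrt(1239) / 4543+ 162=162.39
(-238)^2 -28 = 56616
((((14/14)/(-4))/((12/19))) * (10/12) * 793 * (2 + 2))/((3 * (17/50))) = -1883375/1836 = -1025.80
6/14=3/7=0.43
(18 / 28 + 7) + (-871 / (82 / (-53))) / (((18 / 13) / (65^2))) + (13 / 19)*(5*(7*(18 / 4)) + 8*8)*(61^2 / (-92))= 15456923269397 / 9030168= 1711698.31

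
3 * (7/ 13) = 21/ 13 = 1.62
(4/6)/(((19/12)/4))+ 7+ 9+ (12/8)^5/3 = 12291/608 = 20.22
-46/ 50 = -23/ 25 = -0.92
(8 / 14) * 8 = 32 / 7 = 4.57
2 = 2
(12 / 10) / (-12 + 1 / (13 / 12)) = -13 / 120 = -0.11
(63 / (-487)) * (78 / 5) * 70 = -68796 / 487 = -141.26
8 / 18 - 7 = -59 / 9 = -6.56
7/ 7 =1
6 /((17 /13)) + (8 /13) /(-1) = 878 /221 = 3.97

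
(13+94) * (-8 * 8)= -6848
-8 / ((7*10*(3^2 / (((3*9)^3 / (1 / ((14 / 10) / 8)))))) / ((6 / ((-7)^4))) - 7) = -52488 / 434273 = -0.12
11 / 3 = 3.67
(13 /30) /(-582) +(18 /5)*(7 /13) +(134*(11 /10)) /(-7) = -30378091 /1588860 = -19.12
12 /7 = 1.71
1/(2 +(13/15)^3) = 3375/8947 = 0.38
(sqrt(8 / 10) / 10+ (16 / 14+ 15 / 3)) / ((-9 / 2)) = -86 / 63 - 2 * sqrt(5) / 225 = -1.38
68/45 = 1.51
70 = 70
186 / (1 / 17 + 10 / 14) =11067 / 46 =240.59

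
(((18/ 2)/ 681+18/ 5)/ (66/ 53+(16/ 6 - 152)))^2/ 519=141726979827/ 123558351553049300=0.00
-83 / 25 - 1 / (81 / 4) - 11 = -29098 / 2025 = -14.37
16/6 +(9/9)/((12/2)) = 17/6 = 2.83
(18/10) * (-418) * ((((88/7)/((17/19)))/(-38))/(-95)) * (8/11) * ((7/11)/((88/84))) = -6048/4675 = -1.29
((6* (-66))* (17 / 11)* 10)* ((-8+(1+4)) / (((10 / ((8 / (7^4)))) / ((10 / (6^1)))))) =24480 / 2401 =10.20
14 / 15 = 0.93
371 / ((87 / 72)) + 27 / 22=196671 / 638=308.26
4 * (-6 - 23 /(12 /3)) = -47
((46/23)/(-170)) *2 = -2/85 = -0.02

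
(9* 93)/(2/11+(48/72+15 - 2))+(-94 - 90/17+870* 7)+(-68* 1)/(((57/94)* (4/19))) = 128619191/23307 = 5518.48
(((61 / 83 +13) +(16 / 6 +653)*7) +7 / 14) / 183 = 2292743 / 91134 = 25.16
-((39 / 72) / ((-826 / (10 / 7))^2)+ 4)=-802356901 / 200589144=-4.00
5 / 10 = 1 / 2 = 0.50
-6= -6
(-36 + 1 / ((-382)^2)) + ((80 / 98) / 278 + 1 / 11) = -35.91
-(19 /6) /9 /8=-19 /432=-0.04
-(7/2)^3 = -343/8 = -42.88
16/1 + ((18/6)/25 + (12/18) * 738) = 12703/25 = 508.12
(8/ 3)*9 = 24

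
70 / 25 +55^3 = 831889 / 5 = 166377.80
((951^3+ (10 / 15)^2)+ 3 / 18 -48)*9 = 15481535465 / 2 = 7740767732.50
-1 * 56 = -56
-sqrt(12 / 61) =-2*sqrt(183) / 61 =-0.44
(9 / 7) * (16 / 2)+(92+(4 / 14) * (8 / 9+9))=946 / 9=105.11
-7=-7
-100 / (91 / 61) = -6100 / 91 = -67.03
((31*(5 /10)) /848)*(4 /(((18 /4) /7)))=217 /1908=0.11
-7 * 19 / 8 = -133 / 8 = -16.62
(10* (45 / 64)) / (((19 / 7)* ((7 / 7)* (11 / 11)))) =1575 / 608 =2.59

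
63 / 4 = 15.75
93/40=2.32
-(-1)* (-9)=-9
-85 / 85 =-1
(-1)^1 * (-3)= 3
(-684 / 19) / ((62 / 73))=-1314 / 31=-42.39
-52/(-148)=13/37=0.35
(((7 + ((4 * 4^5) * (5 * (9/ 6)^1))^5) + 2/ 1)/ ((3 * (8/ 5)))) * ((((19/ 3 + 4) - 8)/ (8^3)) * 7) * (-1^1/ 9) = -744782788376395776000245/ 36864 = -20203526160384000000.01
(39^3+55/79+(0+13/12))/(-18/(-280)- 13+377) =162.94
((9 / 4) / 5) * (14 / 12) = 21 / 40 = 0.52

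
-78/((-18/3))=13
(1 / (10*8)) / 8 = 1 / 640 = 0.00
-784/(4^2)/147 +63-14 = 146/3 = 48.67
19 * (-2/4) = -19/2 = -9.50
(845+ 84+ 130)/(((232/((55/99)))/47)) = 82955/696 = 119.19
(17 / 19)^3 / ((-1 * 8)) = -4913 / 54872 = -0.09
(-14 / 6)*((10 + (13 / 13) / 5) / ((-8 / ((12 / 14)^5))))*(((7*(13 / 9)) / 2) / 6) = 1989 / 1715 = 1.16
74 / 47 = 1.57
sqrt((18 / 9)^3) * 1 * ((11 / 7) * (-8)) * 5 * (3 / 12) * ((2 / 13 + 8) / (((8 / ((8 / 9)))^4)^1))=-23320 * sqrt(2) / 597051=-0.06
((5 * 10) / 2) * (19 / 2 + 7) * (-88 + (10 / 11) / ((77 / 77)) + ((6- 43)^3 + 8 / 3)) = -41858375 / 2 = -20929187.50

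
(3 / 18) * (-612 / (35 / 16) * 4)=-6528 / 35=-186.51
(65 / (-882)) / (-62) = 65 / 54684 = 0.00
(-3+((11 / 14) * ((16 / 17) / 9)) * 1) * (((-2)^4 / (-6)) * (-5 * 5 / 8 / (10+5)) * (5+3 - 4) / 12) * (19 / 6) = -296875 / 173502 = -1.71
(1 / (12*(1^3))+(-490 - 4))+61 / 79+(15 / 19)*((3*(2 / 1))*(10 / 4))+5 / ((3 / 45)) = -7318319 / 18012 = -406.30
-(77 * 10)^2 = -592900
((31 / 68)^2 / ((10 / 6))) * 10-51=-115029 / 2312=-49.75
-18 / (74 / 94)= -846 / 37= -22.86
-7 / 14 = -1 / 2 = -0.50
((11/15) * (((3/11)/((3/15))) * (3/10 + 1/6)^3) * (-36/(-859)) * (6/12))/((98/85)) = 119/64425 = 0.00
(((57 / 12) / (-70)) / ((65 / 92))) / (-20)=437 / 91000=0.00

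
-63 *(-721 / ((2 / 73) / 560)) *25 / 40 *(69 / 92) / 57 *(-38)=-290139412.50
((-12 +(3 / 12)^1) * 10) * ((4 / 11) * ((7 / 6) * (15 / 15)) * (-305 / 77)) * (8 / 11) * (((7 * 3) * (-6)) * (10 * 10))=-2408280000 / 1331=-1809376.41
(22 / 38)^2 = 121 / 361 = 0.34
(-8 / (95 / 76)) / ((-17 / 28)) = 10.54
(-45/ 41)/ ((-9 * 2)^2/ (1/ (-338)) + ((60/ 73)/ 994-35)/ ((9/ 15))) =4897935/ 488964509281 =0.00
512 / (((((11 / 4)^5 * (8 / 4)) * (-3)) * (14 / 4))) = -524288 / 3382071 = -0.16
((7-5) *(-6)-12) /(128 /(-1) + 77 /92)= 2208 /11699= 0.19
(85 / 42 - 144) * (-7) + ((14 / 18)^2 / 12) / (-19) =18354065 / 18468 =993.83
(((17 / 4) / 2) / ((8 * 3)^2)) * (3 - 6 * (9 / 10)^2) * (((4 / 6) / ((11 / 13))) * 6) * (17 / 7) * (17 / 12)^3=-572202371 / 2554675200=-0.22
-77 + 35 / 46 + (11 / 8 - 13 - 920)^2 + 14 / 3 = 3832441357 / 4416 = 867853.57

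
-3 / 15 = -1 / 5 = -0.20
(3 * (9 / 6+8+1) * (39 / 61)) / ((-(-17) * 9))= 273 / 2074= 0.13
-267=-267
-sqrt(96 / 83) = -4 * sqrt(498) / 83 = -1.08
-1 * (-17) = 17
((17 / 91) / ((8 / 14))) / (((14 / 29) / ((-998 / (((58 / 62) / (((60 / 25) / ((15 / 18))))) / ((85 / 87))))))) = -26823246 / 13195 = -2032.83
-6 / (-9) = 2 / 3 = 0.67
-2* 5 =-10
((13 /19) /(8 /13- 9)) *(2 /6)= -169 /6213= -0.03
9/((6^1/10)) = 15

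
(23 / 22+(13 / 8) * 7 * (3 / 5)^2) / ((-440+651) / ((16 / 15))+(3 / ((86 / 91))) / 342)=55436718 / 2133389225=0.03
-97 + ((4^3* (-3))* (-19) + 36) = 3587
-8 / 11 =-0.73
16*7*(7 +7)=1568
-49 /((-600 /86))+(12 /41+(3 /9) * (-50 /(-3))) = 474961 /36900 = 12.87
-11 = -11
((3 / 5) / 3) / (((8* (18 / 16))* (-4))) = -1 / 180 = -0.01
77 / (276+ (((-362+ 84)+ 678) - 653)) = 77 / 23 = 3.35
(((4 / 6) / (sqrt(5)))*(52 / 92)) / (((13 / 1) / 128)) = 256*sqrt(5) / 345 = 1.66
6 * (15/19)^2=1350/361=3.74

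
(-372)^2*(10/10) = 138384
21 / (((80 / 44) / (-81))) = -18711 / 20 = -935.55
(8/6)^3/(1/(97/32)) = 7.19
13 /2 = 6.50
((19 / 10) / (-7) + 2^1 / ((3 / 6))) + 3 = 471 / 70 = 6.73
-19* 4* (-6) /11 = 456 /11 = 41.45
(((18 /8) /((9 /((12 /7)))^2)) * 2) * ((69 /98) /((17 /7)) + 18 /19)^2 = 62608050 /250493929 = 0.25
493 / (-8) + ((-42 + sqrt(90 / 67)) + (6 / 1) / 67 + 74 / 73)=-4011471 / 39128 + 3 * sqrt(670) / 67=-101.36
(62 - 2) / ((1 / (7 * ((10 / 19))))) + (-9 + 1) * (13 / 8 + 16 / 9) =33145 / 171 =193.83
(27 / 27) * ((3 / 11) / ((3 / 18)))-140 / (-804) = 4003 / 2211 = 1.81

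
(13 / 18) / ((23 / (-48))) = -104 / 69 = -1.51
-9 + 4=-5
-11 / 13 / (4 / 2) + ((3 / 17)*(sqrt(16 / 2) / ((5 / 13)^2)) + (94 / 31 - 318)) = -254205 / 806 + 1014*sqrt(2) / 425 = -312.02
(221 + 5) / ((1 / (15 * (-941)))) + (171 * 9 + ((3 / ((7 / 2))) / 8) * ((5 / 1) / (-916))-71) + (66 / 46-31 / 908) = -426969079709479 / 133908208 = -3188520.60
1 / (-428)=-1 / 428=-0.00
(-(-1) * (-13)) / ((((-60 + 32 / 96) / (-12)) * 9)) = -52 / 179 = -0.29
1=1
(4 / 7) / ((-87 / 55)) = -220 / 609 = -0.36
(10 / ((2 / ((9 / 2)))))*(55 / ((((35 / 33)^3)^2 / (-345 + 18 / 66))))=-22037609423016 / 73530625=-299706.54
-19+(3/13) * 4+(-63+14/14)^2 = 3825.92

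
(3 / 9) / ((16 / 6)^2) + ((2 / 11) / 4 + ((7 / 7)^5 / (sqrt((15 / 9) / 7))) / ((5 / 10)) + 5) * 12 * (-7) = -298335 / 704-168 * sqrt(105) / 5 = -768.07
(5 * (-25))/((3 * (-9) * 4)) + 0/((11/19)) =125/108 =1.16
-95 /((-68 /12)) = 285 /17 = 16.76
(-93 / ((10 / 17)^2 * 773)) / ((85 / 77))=-121737 / 386500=-0.31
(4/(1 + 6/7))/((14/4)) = 8/13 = 0.62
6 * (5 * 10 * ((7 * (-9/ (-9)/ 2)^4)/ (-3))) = -175/ 4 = -43.75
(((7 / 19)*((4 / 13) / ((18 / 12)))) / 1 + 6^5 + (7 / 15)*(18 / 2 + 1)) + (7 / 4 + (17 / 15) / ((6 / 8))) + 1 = 346121249 / 44460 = 7785.00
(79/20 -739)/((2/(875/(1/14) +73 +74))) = -182248297/40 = -4556207.42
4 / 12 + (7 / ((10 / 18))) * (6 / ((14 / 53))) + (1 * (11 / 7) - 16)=272.10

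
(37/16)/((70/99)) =3663/1120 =3.27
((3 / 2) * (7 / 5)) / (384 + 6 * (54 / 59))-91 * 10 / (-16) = 2178519 / 38300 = 56.88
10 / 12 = 5 / 6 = 0.83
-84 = -84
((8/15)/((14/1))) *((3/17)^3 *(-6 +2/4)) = -198/171955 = -0.00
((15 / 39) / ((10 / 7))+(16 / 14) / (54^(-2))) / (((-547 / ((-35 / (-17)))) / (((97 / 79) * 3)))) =-51915855 / 1123538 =-46.21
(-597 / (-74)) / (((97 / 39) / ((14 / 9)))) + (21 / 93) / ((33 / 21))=6351030 / 1223849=5.19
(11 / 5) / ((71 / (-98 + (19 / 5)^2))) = -22979 / 8875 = -2.59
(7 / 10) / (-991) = -7 / 9910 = -0.00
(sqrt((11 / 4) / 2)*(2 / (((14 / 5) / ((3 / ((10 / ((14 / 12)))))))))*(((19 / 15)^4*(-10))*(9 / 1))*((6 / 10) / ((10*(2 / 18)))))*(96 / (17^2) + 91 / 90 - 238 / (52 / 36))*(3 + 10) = 7201435897373*sqrt(22) / 433500000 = 77918.64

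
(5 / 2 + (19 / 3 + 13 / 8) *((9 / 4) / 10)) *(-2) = -1373 / 160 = -8.58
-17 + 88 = 71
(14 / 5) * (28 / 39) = 392 / 195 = 2.01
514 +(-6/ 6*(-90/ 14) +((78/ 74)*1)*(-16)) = 130423/ 259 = 503.56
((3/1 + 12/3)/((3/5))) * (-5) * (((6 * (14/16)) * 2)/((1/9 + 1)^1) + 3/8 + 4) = -19355/24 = -806.46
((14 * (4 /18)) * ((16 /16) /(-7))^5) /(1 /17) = -68 /21609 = -0.00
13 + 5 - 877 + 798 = -61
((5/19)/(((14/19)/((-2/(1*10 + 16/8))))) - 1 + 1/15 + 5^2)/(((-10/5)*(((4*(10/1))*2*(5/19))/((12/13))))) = -191577/364000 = -0.53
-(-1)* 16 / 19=16 / 19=0.84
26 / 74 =13 / 37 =0.35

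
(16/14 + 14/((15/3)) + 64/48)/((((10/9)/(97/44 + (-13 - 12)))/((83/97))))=-69179919/746900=-92.62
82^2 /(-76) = -1681 /19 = -88.47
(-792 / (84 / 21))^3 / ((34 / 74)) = -287208504 / 17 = -16894617.88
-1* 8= -8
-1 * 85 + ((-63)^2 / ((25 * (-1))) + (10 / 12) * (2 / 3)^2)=-164288 / 675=-243.39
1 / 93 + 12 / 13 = 1129 / 1209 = 0.93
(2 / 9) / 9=0.02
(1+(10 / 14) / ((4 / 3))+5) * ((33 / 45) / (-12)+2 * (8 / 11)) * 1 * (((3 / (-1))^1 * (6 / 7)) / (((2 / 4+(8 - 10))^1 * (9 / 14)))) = 168299 / 6930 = 24.29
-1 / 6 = -0.17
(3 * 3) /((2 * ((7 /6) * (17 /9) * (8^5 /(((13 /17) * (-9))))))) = -28431 /66289664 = -0.00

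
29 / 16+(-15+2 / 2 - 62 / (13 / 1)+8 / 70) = -122613 / 7280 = -16.84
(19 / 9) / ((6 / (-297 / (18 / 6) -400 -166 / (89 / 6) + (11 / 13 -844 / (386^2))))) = -46342112165 / 258582558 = -179.22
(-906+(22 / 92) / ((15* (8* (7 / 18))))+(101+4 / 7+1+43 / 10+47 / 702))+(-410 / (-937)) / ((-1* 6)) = -338516382941 / 423606456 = -799.13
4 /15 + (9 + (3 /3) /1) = 154 /15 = 10.27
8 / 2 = 4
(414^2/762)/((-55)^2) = 28566/384175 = 0.07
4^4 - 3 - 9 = 244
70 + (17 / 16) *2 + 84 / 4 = 93.12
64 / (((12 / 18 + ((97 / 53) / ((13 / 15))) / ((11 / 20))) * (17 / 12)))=10.03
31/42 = 0.74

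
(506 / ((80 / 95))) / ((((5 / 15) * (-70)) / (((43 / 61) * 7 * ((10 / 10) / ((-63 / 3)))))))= 206701 / 34160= 6.05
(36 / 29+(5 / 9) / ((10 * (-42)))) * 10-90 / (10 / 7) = -50.60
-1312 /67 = -19.58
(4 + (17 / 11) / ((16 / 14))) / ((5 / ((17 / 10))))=8007 / 4400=1.82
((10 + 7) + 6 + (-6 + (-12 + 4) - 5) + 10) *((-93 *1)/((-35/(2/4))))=93/5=18.60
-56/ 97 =-0.58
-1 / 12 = -0.08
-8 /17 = -0.47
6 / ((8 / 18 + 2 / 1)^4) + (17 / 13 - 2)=-798273 / 1522664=-0.52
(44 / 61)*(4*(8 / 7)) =3.30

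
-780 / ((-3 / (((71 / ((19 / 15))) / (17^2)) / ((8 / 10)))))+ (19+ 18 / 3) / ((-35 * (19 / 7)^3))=124880320 / 1982251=63.00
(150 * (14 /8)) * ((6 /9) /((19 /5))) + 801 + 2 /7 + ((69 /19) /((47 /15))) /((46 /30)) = 279023 /329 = 848.09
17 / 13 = 1.31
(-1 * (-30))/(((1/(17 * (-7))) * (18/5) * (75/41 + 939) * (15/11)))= -0.77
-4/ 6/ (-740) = 1/ 1110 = 0.00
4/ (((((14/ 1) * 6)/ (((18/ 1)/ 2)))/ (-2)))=-6/ 7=-0.86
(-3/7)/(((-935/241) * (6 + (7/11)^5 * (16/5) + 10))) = 10585443/1565206048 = 0.01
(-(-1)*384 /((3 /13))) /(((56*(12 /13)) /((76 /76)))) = 676 /21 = 32.19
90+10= 100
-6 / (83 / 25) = -150 / 83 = -1.81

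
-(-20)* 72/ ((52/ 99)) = 35640/ 13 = 2741.54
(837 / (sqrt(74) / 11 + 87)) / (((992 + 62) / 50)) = 284229 / 622727 - 297 *sqrt(74) / 622727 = 0.45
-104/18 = -52/9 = -5.78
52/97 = 0.54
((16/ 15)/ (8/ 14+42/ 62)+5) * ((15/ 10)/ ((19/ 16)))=190376/ 25745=7.39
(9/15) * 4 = 12/5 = 2.40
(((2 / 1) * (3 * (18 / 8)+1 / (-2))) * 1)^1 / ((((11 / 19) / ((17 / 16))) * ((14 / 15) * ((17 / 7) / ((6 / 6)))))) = 7125 / 704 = 10.12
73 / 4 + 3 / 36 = 18.33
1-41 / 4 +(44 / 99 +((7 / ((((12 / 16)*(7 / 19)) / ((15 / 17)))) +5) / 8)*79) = 319837 / 1224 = 261.30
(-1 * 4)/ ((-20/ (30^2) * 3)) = 60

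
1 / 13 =0.08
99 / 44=9 / 4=2.25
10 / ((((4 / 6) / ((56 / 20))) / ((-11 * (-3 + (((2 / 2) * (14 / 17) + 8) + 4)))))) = -77154 / 17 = -4538.47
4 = 4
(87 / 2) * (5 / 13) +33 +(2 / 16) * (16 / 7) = 9103 / 182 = 50.02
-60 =-60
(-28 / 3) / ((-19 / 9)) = 84 / 19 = 4.42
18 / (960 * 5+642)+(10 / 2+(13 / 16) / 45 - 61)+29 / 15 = -7058749 / 130608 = -54.05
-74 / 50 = -37 / 25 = -1.48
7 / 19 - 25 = -468 / 19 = -24.63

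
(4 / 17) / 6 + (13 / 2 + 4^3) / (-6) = -2389 / 204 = -11.71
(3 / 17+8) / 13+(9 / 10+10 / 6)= 21187 / 6630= 3.20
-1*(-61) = 61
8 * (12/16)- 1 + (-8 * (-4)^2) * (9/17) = -62.76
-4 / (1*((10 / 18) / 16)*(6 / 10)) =-192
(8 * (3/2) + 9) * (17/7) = 51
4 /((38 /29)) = 3.05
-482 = -482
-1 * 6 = -6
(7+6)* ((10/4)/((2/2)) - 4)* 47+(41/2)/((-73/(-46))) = -131923/146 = -903.58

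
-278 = -278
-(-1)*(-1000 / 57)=-1000 / 57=-17.54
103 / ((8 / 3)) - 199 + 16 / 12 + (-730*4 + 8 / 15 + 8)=-368461 / 120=-3070.51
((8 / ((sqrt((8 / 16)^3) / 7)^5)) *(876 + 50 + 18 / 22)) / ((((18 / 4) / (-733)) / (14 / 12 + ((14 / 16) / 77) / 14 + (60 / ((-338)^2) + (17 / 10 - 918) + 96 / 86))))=9528418545607325633352832 *sqrt(2) / 4012277841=3358495914083234.40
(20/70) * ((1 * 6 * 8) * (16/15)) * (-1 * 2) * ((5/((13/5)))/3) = -5120/273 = -18.75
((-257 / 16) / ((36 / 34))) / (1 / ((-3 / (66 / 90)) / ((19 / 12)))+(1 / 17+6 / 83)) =92469885 / 1559992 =59.28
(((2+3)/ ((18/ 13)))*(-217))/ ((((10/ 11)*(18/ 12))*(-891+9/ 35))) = 1086085/ 1683504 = 0.65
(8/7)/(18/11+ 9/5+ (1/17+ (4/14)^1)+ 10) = 1870/22549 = 0.08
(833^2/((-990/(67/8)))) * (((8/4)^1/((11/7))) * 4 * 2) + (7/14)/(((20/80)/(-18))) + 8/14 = -59802.91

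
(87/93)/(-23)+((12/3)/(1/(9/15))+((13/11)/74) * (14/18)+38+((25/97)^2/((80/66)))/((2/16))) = 40.81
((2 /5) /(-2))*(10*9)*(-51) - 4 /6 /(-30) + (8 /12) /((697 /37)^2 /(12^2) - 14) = 18787844893 /20466855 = 917.96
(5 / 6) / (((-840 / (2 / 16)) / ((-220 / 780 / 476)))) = 11 / 149700096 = 0.00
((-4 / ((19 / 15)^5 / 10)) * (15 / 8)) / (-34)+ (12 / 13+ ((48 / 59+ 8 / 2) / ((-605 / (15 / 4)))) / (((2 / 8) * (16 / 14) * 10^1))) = 124162217566041 / 78131768763620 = 1.59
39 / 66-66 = -1439 / 22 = -65.41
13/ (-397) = -13/ 397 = -0.03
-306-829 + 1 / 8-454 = -12711 / 8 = -1588.88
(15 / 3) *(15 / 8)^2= 1125 / 64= 17.58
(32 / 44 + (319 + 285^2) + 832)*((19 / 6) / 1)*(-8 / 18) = -11477824 / 99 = -115937.62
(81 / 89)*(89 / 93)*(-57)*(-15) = 23085 / 31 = 744.68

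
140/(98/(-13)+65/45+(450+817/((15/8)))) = 81900/514589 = 0.16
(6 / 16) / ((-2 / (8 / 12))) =-1 / 8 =-0.12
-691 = -691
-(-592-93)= 685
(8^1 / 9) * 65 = 520 / 9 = 57.78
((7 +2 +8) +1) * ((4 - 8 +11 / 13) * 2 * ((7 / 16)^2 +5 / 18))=-44321 / 832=-53.27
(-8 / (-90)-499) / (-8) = 22451 / 360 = 62.36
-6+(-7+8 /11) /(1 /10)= -756 /11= -68.73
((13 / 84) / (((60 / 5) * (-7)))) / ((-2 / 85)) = 1105 / 14112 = 0.08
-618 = -618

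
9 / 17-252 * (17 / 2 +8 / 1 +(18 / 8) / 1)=-80316 / 17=-4724.47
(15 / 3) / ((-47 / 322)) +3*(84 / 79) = -115346 / 3713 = -31.07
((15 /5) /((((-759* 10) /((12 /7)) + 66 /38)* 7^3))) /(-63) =38 /1211393337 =0.00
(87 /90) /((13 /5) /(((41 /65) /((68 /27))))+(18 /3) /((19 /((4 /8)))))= 203319 /2216690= 0.09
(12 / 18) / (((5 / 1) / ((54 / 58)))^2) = 486 / 21025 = 0.02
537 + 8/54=14503/27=537.15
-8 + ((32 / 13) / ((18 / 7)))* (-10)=-2056 / 117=-17.57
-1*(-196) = 196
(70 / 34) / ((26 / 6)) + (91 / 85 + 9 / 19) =42397 / 20995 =2.02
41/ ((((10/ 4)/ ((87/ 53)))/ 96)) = 684864/ 265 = 2584.39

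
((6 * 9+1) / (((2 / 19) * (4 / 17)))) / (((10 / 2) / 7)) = 24871 / 8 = 3108.88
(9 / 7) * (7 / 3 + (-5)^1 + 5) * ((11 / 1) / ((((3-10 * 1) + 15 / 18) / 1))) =-198 / 37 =-5.35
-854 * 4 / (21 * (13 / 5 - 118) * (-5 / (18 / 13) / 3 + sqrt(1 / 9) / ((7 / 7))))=-43920 / 27119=-1.62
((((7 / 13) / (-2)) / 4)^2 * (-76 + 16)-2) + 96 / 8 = 26305 / 2704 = 9.73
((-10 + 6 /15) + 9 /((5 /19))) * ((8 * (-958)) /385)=-942672 /1925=-489.70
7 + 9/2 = 23/2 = 11.50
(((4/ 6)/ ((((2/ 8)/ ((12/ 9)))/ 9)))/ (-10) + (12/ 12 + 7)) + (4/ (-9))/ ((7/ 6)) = 464/ 105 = 4.42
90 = 90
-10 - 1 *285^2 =-81235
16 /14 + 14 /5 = 138 /35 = 3.94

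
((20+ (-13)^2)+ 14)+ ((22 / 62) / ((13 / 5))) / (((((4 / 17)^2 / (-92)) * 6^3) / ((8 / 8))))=70317391 / 348192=201.95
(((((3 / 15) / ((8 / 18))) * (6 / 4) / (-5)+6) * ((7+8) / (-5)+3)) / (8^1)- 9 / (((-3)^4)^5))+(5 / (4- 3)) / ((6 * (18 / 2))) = 71744533 / 774840978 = 0.09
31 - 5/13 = 398/13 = 30.62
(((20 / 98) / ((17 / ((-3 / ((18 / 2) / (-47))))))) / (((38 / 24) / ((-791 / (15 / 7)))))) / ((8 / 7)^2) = -260239 / 7752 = -33.57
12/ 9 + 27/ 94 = 457/ 282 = 1.62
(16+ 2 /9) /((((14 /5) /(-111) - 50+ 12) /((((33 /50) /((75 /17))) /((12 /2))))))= -505087 /47484000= -0.01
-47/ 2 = -23.50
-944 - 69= -1013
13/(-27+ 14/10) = -65/128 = -0.51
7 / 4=1.75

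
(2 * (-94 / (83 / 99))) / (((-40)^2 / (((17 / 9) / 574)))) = -8789 / 19056800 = -0.00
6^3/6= 36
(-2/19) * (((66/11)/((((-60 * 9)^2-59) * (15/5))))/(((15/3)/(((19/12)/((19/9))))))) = -3/27696395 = -0.00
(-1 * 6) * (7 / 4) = -21 / 2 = -10.50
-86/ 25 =-3.44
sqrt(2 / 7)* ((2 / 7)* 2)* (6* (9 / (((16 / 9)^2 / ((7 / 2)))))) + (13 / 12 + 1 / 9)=43 / 36 + 2187* sqrt(14) / 448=19.46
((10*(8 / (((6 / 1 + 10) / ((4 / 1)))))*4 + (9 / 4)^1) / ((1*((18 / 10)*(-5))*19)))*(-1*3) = 329 / 228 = 1.44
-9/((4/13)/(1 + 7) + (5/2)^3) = -104/181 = -0.57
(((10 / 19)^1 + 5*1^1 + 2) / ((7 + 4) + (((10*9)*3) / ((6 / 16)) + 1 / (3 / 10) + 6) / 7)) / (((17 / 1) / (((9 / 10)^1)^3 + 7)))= 393393 / 13243000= 0.03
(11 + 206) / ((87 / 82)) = 17794 / 87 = 204.53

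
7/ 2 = 3.50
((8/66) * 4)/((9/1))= 16/297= 0.05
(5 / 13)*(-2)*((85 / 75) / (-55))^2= -578 / 1769625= -0.00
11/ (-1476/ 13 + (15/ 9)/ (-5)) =-429/ 4441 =-0.10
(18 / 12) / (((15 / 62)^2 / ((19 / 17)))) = 36518 / 1275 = 28.64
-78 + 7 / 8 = -617 / 8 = -77.12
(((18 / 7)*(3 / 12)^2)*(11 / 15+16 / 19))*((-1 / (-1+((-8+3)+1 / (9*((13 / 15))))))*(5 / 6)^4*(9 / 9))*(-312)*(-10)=47425625 / 730968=64.88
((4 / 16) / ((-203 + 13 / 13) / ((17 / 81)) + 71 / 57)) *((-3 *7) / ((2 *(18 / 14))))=2261 / 1064488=0.00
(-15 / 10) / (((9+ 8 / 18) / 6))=-0.95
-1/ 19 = -0.05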